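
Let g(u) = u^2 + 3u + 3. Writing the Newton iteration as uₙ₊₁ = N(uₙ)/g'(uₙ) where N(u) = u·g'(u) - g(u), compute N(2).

1

g'(u) = 2u + 3.
N(u) = u·g'(u) - g(u) = u·(2u + 3) - (u^2 + 3u + 3) = u^2 - 3.
N(2) = 1.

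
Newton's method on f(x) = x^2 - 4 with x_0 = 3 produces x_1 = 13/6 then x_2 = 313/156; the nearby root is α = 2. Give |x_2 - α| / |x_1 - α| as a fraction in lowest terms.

x_1 - α = 13/6 - 2 = 1/6, so |x_1 - α| = 1/6.
x_2 - α = 313/156 - 2 = 1/156, so |x_2 - α| = 1/156.
Ratio = (1/156) / (1/6) = 1/26.

1/26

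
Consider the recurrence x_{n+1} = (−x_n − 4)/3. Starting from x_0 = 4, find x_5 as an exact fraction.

x_1 = (−4 − 4)/3 = −8/3.
x_2 = (−(−8/3) − 4)/3 = −4/9.
x_3 = (−(−4/9) − 4)/3 = −32/27.
x_4 = (−(−32/27) − 4)/3 = −76/81.
x_5 = (−(−76/81) − 4)/3 = −248/243.

−248/243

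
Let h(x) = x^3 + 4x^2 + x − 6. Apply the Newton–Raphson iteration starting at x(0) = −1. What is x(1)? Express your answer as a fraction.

−2

h'(x) = 3x^2 + 8x + 1.
h(−1) = −4, h'(−1) = −4, so x(1) = (−1) − (−4)/(−4) = −2.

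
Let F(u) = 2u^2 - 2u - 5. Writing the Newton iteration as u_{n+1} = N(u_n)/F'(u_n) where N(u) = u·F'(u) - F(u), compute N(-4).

37

F'(u) = 4u - 2.
N(u) = u·F'(u) - F(u) = u·(4u - 2) - (2u^2 - 2u - 5) = 2u^2 + 5.
N(-4) = 37.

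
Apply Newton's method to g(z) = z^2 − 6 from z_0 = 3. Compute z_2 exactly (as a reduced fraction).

g'(z) = 2z.
g(3) = 3, g'(3) = 6, so z_1 = 3 − 3/6 = 5/2.
g(5/2) = 1/4, g'(5/2) = 5, so z_2 = (5/2) − (1/4)/5 = 49/20.

49/20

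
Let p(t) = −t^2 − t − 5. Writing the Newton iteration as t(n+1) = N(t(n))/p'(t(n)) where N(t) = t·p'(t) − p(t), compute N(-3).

−4

p'(t) = −2t − 1.
N(t) = t·p'(t) − p(t) = t·(−2t − 1) − (−t^2 − t − 5) = −t^2 + 5.
N(-3) = −4.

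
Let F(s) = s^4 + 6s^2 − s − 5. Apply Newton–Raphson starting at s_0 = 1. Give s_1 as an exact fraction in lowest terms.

14/15

F'(s) = 4s^3 + 12s − 1.
F(1) = 1, F'(1) = 15, so s_1 = 1 − 1/15 = 14/15.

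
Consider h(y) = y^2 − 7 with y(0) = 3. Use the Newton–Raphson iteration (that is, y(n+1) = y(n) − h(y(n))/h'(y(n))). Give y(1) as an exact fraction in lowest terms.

8/3

h'(y) = 2y.
h(3) = 2, h'(3) = 6, so y(1) = 3 − 2/6 = 8/3.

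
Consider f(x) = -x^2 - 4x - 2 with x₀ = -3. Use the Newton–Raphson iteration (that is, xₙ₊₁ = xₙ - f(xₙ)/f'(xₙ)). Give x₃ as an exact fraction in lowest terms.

f'(x) = -2x - 4.
f(-3) = 1, f'(-3) = 2, so x₁ = (-3) - 1/2 = -7/2.
f(-7/2) = -1/4, f'(-7/2) = 3, so x₂ = (-7/2) - (-1/4)/3 = -41/12.
f(-41/12) = -1/144, f'(-41/12) = 17/6, so x₃ = (-41/12) - (-1/144)/(17/6) = -1393/408.

-1393/408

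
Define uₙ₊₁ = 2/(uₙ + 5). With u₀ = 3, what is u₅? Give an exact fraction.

u₁ = 2/(3 + 5) = 1/4.
u₂ = 2/(1/4 + 5) = 8/21.
u₃ = 2/(8/21 + 5) = 42/113.
u₄ = 2/(42/113 + 5) = 226/607.
u₅ = 2/(226/607 + 5) = 1214/3261.

1214/3261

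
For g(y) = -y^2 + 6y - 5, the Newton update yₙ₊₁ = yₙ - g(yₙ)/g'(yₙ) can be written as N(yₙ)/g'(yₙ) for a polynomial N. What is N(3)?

-4

g'(y) = -2y + 6.
N(y) = y·g'(y) - g(y) = y·(-2y + 6) - (-y^2 + 6y - 5) = -y^2 + 5.
N(3) = -4.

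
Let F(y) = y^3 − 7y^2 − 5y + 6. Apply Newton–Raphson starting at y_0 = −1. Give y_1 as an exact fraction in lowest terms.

F'(y) = 3y^2 − 14y − 5.
F(−1) = 3, F'(−1) = 12, so y_1 = (−1) − 3/12 = −5/4.

−5/4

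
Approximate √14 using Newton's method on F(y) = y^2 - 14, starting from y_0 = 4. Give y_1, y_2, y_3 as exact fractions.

y_1 = 15/4, y_2 = 449/120, y_3 = 403201/107760

F'(y) = 2y.
F(4) = 2, F'(4) = 8, so y_1 = 4 - 2/8 = 15/4.
F(15/4) = 1/16, F'(15/4) = 15/2, so y_2 = (15/4) - (1/16)/(15/2) = 449/120.
F(449/120) = 1/14400, F'(449/120) = 449/60, so y_3 = (449/120) - (1/14400)/(449/60) = 403201/107760.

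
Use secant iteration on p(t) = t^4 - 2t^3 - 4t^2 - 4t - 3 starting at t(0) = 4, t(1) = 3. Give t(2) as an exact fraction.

77/23

p(4) = 45, p(3) = -24. t(2) = 3 - (-24)·(3 - 4)/((-24) - 45) = 77/23.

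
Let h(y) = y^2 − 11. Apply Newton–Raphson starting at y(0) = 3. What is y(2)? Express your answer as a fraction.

h'(y) = 2y.
h(3) = −2, h'(3) = 6, so y(1) = 3 − (−2)/6 = 10/3.
h(10/3) = 1/9, h'(10/3) = 20/3, so y(2) = (10/3) − (1/9)/(20/3) = 199/60.

199/60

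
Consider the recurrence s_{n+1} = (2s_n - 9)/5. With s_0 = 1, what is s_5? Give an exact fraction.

s_1 = (2·1 - 9)/5 = -7/5.
s_2 = (2·(-7/5) - 9)/5 = -59/25.
s_3 = (2·(-59/25) - 9)/5 = -343/125.
s_4 = (2·(-343/125) - 9)/5 = -1811/625.
s_5 = (2·(-1811/625) - 9)/5 = -9247/3125.

-9247/3125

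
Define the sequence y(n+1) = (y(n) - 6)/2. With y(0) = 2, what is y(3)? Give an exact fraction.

-5

y(1) = (2 - 6)/2 = -2.
y(2) = ((-2) - 6)/2 = -4.
y(3) = ((-4) - 6)/2 = -5.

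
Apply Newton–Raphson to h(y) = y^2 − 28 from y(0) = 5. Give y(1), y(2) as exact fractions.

h'(y) = 2y.
h(5) = −3, h'(5) = 10, so y(1) = 5 − (−3)/10 = 53/10.
h(53/10) = 9/100, h'(53/10) = 53/5, so y(2) = (53/10) − (9/100)/(53/5) = 5609/1060.

y(1) = 53/10, y(2) = 5609/1060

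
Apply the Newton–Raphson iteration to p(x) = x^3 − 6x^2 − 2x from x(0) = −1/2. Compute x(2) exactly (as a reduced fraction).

p'(x) = 3x^2 − 12x − 2.
p(−1/2) = −5/8, p'(−1/2) = 19/4, so x(1) = (−1/2) − (−5/8)/(19/4) = −7/19.
p(−7/19) = −875/6859, p'(−7/19) = 1021/361, so x(2) = (−7/19) − (−875/6859)/(1021/361) = −6272/19399.

−6272/19399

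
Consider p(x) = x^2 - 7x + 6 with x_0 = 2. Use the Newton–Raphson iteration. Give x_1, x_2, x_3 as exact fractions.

p'(x) = 2x - 7.
p(2) = -4, p'(2) = -3, so x_1 = 2 - (-4)/(-3) = 2/3.
p(2/3) = 16/9, p'(2/3) = -17/3, so x_2 = (2/3) - (16/9)/(-17/3) = 50/51.
p(50/51) = 256/2601, p'(50/51) = -257/51, so x_3 = (50/51) - (256/2601)/(-257/51) = 13106/13107.

x_1 = 2/3, x_2 = 50/51, x_3 = 13106/13107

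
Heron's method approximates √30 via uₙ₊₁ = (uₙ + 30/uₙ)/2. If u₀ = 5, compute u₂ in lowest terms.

u₁ = (5 + 30/5)/2 = 11/2.
u₂ = (11/2 + 30/(11/2))/2 = 241/44.

241/44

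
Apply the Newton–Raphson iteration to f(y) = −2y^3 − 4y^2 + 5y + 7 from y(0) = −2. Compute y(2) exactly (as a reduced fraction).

f'(y) = −6y^2 − 8y + 5.
f(−2) = −3, f'(−2) = −3, so y(1) = (−2) − (−3)/(−3) = −3.
f(−3) = 10, f'(−3) = −25, so y(2) = (−3) − 10/(−25) = −13/5.

−13/5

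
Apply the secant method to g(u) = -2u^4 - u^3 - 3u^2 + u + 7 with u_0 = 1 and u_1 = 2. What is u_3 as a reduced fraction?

g(1) = 2, g(2) = -43. u_2 = 2 - (-43)·(2 - 1)/((-43) - 2) = 47/45.
g(2) = -43, g(47/45) = 5136178/4100625. u_3 = (47/45) - (5136178/4100625)·((47/45) - 2)/((5136178/4100625) - (-43)) = 4521767/4220071.

4521767/4220071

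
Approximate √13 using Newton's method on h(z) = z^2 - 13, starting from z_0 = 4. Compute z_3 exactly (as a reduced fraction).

h'(z) = 2z.
h(4) = 3, h'(4) = 8, so z_1 = 4 - 3/8 = 29/8.
h(29/8) = 9/64, h'(29/8) = 29/4, so z_2 = (29/8) - (9/64)/(29/4) = 1673/464.
h(1673/464) = 81/215296, h'(1673/464) = 1673/232, so z_3 = (1673/464) - (81/215296)/(1673/232) = 5597777/1552544.

5597777/1552544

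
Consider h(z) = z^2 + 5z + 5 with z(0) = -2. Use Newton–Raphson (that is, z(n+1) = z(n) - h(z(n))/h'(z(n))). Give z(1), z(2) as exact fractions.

z(1) = -1, z(2) = -4/3

h'(z) = 2z + 5.
h(-2) = -1, h'(-2) = 1, so z(1) = (-2) - (-1)/1 = -1.
h(-1) = 1, h'(-1) = 3, so z(2) = (-1) - 1/3 = -4/3.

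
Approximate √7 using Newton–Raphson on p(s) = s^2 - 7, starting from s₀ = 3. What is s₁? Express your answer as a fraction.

8/3

p'(s) = 2s.
p(3) = 2, p'(3) = 6, so s₁ = 3 - 2/6 = 8/3.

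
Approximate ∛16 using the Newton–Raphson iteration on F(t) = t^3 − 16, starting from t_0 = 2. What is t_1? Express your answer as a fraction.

F'(t) = 3t^2.
F(2) = −8, F'(2) = 12, so t_1 = 2 − (−8)/12 = 8/3.

8/3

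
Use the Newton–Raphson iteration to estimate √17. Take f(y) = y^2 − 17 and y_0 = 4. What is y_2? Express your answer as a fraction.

f'(y) = 2y.
f(4) = −1, f'(4) = 8, so y_1 = 4 − (−1)/8 = 33/8.
f(33/8) = 1/64, f'(33/8) = 33/4, so y_2 = (33/8) − (1/64)/(33/4) = 2177/528.

2177/528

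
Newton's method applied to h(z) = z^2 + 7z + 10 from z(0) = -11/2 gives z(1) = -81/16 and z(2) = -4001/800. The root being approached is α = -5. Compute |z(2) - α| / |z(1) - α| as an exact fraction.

z(1) - α = -81/16 - (-5) = -81/16 + 5 = -1/16, so |z(1) - α| = 1/16.
z(2) - α = -4001/800 - (-5) = -4001/800 + 5 = -1/800, so |z(2) - α| = 1/800.
Ratio = (1/800) / (1/16) = 1/50.

1/50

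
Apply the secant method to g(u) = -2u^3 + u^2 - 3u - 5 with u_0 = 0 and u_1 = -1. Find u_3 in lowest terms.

g(0) = -5, g(-1) = 1. u_2 = (-1) - 1·((-1) - 0)/(1 - (-5)) = -5/6.
g(-1) = 1, g(-5/6) = -35/54. u_3 = (-5/6) - (-35/54)·((-5/6) - (-1))/((-35/54) - 1) = -80/89.

-80/89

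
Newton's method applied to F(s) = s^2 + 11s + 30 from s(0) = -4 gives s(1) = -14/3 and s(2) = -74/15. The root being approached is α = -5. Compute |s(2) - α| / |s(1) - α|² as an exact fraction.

s(1) - α = -14/3 - (-5) = -14/3 + 5 = 1/3, so |s(1) - α| = 1/3.
s(2) - α = -74/15 - (-5) = -74/15 + 5 = 1/15, so |s(2) - α| = 1/15.
|s(1) - α|² = 1/9.
Ratio = (1/15) / (1/9) = 3/5.

3/5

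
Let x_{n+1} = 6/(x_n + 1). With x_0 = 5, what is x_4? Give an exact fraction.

x_1 = 6/(5 + 1) = 1.
x_2 = 6/(1 + 1) = 3.
x_3 = 6/(3 + 1) = 3/2.
x_4 = 6/(3/2 + 1) = 12/5.

12/5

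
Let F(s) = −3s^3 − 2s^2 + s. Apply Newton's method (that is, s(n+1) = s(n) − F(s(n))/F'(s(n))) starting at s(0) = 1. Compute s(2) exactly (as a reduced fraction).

8/17

F'(s) = −9s^2 − 4s + 1.
F(1) = −4, F'(1) = −12, so s(1) = 1 − (−4)/(−12) = 2/3.
F(2/3) = −10/9, F'(2/3) = −17/3, so s(2) = (2/3) − (−10/9)/(−17/3) = 8/17.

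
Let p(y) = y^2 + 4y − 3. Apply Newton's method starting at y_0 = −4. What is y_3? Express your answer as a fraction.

−190513/41008

p'(y) = 2y + 4.
p(−4) = −3, p'(−4) = −4, so y_1 = (−4) − (−3)/(−4) = −19/4.
p(−19/4) = 9/16, p'(−19/4) = −11/2, so y_2 = (−19/4) − (9/16)/(−11/2) = −409/88.
p(−409/88) = 81/7744, p'(−409/88) = −233/44, so y_3 = (−409/88) − (81/7744)/(−233/44) = −190513/41008.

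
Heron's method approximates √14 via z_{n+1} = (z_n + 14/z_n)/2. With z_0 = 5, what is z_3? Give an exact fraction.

17049841/4556760

z_1 = (5 + 14/5)/2 = 39/10.
z_2 = (39/10 + 14/(39/10))/2 = 2921/780.
z_3 = (2921/780 + 14/(2921/780))/2 = 17049841/4556760.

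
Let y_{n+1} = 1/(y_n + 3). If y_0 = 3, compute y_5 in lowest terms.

y_1 = 1/(3 + 3) = 1/6.
y_2 = 1/(1/6 + 3) = 6/19.
y_3 = 1/(6/19 + 3) = 19/63.
y_4 = 1/(19/63 + 3) = 63/208.
y_5 = 1/(63/208 + 3) = 208/687.

208/687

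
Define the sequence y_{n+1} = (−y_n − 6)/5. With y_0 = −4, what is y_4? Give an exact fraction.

y_1 = (−(−4) − 6)/5 = −2/5.
y_2 = (−(−2/5) − 6)/5 = −28/25.
y_3 = (−(−28/25) − 6)/5 = −122/125.
y_4 = (−(−122/125) − 6)/5 = −628/625.

−628/625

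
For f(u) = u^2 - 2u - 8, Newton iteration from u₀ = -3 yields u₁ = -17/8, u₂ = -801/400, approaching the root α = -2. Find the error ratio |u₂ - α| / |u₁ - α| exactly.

1/50

u₁ - α = -17/8 - (-2) = -17/8 + 2 = -1/8, so |u₁ - α| = 1/8.
u₂ - α = -801/400 - (-2) = -801/400 + 2 = -1/400, so |u₂ - α| = 1/400.
Ratio = (1/400) / (1/8) = 1/50.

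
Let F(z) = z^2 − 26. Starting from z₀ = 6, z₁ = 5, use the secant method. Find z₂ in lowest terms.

56/11

F(6) = 10, F(5) = −1. z₂ = 5 − (−1)·(5 − 6)/((−1) − 10) = 56/11.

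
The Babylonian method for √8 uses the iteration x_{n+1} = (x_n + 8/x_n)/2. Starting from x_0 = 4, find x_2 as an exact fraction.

17/6

x_1 = (4 + 8/4)/2 = 3.
x_2 = (3 + 8/3)/2 = 17/6.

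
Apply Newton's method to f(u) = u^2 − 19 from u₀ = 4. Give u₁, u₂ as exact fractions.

f'(u) = 2u.
f(4) = −3, f'(4) = 8, so u₁ = 4 − (−3)/8 = 35/8.
f(35/8) = 9/64, f'(35/8) = 35/4, so u₂ = (35/8) − (9/64)/(35/4) = 2441/560.

u₁ = 35/8, u₂ = 2441/560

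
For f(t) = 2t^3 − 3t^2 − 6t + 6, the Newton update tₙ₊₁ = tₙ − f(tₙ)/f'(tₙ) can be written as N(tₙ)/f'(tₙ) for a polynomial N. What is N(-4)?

f'(t) = 6t^2 − 6t − 6.
N(t) = t·f'(t) − f(t) = t·(6t^2 − 6t − 6) − (2t^3 − 3t^2 − 6t + 6) = 4t^3 − 3t^2 − 6.
N(-4) = −310.

−310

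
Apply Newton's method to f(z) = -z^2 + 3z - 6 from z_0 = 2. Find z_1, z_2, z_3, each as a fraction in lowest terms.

f'(z) = -2z + 3.
f(2) = -4, f'(2) = -1, so z_1 = 2 - (-4)/(-1) = -2.
f(-2) = -16, f'(-2) = 7, so z_2 = (-2) - (-16)/7 = 2/7.
f(2/7) = -256/49, f'(2/7) = 17/7, so z_3 = (2/7) - (-256/49)/(17/7) = 290/119.

z_1 = -2, z_2 = 2/7, z_3 = 290/119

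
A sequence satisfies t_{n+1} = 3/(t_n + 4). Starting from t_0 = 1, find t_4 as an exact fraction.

321/497

t_1 = 3/(1 + 4) = 3/5.
t_2 = 3/(3/5 + 4) = 15/23.
t_3 = 3/(15/23 + 4) = 69/107.
t_4 = 3/(69/107 + 4) = 321/497.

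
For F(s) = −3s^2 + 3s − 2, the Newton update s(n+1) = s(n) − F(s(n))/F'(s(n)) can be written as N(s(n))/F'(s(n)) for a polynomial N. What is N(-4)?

F'(s) = −6s + 3.
N(s) = s·F'(s) − F(s) = s·(−6s + 3) − (−3s^2 + 3s − 2) = −3s^2 + 2.
N(-4) = −46.

−46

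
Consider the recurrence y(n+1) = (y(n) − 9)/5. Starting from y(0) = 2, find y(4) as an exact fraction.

−1402/625

y(1) = (2 − 9)/5 = −7/5.
y(2) = ((−7/5) − 9)/5 = −52/25.
y(3) = ((−52/25) − 9)/5 = −277/125.
y(4) = ((−277/125) − 9)/5 = −1402/625.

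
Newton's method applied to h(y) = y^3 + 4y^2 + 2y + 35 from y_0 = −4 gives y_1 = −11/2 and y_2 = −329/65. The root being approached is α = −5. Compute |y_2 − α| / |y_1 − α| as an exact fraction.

y_1 − α = −11/2 − (−5) = −11/2 + 5 = −1/2, so |y_1 − α| = 1/2.
y_2 − α = −329/65 − (−5) = −329/65 + 5 = −4/65, so |y_2 − α| = 4/65.
Ratio = (4/65) / (1/2) = 8/65.

8/65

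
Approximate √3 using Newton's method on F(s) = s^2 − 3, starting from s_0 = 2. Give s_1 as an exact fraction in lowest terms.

7/4

F'(s) = 2s.
F(2) = 1, F'(2) = 4, so s_1 = 2 − 1/4 = 7/4.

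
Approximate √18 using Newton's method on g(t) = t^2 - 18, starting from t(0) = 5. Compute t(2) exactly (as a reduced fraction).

3649/860

g'(t) = 2t.
g(5) = 7, g'(5) = 10, so t(1) = 5 - 7/10 = 43/10.
g(43/10) = 49/100, g'(43/10) = 43/5, so t(2) = (43/10) - (49/100)/(43/5) = 3649/860.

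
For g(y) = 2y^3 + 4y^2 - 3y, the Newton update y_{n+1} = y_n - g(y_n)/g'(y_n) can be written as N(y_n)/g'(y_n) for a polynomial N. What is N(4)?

g'(y) = 6y^2 + 8y - 3.
N(y) = y·g'(y) - g(y) = y·(6y^2 + 8y - 3) - (2y^3 + 4y^2 - 3y) = 4y^3 + 4y^2.
N(4) = 320.

320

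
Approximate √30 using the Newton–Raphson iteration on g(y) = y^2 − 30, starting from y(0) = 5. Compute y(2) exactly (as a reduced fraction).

241/44

g'(y) = 2y.
g(5) = −5, g'(5) = 10, so y(1) = 5 − (−5)/10 = 11/2.
g(11/2) = 1/4, g'(11/2) = 11, so y(2) = (11/2) − (1/4)/11 = 241/44.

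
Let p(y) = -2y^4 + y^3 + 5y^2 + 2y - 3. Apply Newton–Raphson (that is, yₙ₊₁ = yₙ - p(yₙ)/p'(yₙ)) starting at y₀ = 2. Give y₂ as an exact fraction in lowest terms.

217123/115210

p'(y) = -8y^3 + 3y^2 + 10y + 2.
p(2) = -3, p'(2) = -30, so y₁ = 2 - (-3)/(-30) = 19/10.
p(19/10) = -222/625, p'(19/10) = -11521/500, so y₂ = (19/10) - (-222/625)/(-11521/500) = 217123/115210.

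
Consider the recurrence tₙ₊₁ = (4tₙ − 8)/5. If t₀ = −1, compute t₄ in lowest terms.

−3208/625

t₁ = (4·(−1) − 8)/5 = −12/5.
t₂ = (4·(−12/5) − 8)/5 = −88/25.
t₃ = (4·(−88/25) − 8)/5 = −552/125.
t₄ = (4·(−552/125) − 8)/5 = −3208/625.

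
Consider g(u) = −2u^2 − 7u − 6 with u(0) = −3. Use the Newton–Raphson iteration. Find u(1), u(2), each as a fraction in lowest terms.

u(1) = −12/5, u(2) = −138/65

g'(u) = −4u − 7.
g(−3) = −3, g'(−3) = 5, so u(1) = (−3) − (−3)/5 = −12/5.
g(−12/5) = −18/25, g'(−12/5) = 13/5, so u(2) = (−12/5) − (−18/25)/(13/5) = −138/65.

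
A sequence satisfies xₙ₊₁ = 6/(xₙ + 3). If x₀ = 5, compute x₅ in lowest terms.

x₁ = 6/(5 + 3) = 3/4.
x₂ = 6/(3/4 + 3) = 8/5.
x₃ = 6/(8/5 + 3) = 30/23.
x₄ = 6/(30/23 + 3) = 46/33.
x₅ = 6/(46/33 + 3) = 198/145.

198/145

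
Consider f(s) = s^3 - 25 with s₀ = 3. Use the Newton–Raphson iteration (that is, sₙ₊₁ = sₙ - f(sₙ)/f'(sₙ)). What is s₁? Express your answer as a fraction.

79/27

f'(s) = 3s^2.
f(3) = 2, f'(3) = 27, so s₁ = 3 - 2/27 = 79/27.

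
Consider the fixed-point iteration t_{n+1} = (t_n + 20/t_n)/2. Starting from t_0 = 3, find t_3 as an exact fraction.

4858801/1086456

t_1 = (3 + 20/3)/2 = 29/6.
t_2 = (29/6 + 20/(29/6))/2 = 1561/348.
t_3 = (1561/348 + 20/(1561/348))/2 = 4858801/1086456.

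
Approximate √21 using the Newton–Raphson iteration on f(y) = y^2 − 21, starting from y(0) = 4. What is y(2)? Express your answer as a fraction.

f'(y) = 2y.
f(4) = −5, f'(4) = 8, so y(1) = 4 − (−5)/8 = 37/8.
f(37/8) = 25/64, f'(37/8) = 37/4, so y(2) = (37/8) − (25/64)/(37/4) = 2713/592.

2713/592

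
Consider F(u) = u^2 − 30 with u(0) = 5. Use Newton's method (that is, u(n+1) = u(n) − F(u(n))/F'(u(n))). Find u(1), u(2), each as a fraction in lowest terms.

u(1) = 11/2, u(2) = 241/44

F'(u) = 2u.
F(5) = −5, F'(5) = 10, so u(1) = 5 − (−5)/10 = 11/2.
F(11/2) = 1/4, F'(11/2) = 11, so u(2) = (11/2) − (1/4)/11 = 241/44.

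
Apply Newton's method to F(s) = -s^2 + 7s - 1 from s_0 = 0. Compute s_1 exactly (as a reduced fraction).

1/7

F'(s) = -2s + 7.
F(0) = -1, F'(0) = 7, so s_1 = 0 - (-1)/7 = 1/7.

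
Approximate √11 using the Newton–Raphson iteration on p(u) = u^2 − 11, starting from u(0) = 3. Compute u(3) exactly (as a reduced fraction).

79201/23880

p'(u) = 2u.
p(3) = −2, p'(3) = 6, so u(1) = 3 − (−2)/6 = 10/3.
p(10/3) = 1/9, p'(10/3) = 20/3, so u(2) = (10/3) − (1/9)/(20/3) = 199/60.
p(199/60) = 1/3600, p'(199/60) = 199/30, so u(3) = (199/60) − (1/3600)/(199/30) = 79201/23880.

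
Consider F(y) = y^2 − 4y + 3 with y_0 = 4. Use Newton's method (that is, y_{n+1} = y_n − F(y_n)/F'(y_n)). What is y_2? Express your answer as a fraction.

F'(y) = 2y − 4.
F(4) = 3, F'(4) = 4, so y_1 = 4 − 3/4 = 13/4.
F(13/4) = 9/16, F'(13/4) = 5/2, so y_2 = (13/4) − (9/16)/(5/2) = 121/40.

121/40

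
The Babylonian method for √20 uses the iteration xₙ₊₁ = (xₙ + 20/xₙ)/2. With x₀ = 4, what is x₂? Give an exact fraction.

x₁ = (4 + 20/4)/2 = 9/2.
x₂ = (9/2 + 20/(9/2))/2 = 161/36.

161/36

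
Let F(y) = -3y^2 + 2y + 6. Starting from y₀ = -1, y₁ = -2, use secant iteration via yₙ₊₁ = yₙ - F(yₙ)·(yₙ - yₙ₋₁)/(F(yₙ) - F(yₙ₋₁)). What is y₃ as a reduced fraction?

-69/62

F(-1) = 1, F(-2) = -10. y₂ = (-2) - (-10)·((-2) - (-1))/((-10) - 1) = -12/11.
F(-2) = -10, F(-12/11) = 30/121. y₃ = (-12/11) - (30/121)·((-12/11) - (-2))/((30/121) - (-10)) = -69/62.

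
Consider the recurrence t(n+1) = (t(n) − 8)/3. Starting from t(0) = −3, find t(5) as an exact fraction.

t(1) = ((−3) − 8)/3 = −11/3.
t(2) = ((−11/3) − 8)/3 = −35/9.
t(3) = ((−35/9) − 8)/3 = −107/27.
t(4) = ((−107/27) − 8)/3 = −323/81.
t(5) = ((−323/81) − 8)/3 = −971/243.

−971/243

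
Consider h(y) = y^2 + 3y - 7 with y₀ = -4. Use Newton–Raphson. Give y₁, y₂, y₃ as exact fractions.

y₁ = -23/5, y₂ = -704/155, y₃ = -663791/146165

h'(y) = 2y + 3.
h(-4) = -3, h'(-4) = -5, so y₁ = (-4) - (-3)/(-5) = -23/5.
h(-23/5) = 9/25, h'(-23/5) = -31/5, so y₂ = (-23/5) - (9/25)/(-31/5) = -704/155.
h(-704/155) = 81/24025, h'(-704/155) = -943/155, so y₃ = (-704/155) - (81/24025)/(-943/155) = -663791/146165.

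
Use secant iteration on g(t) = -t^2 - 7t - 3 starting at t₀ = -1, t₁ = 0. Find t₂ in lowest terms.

-1/2

g(-1) = 3, g(0) = -3. t₂ = 0 - (-3)·(0 - (-1))/((-3) - 3) = -1/2.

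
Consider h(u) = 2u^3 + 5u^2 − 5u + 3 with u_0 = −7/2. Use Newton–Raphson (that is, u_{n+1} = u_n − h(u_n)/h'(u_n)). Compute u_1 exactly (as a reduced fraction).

h'(u) = 6u^2 + 10u − 5.
h(−7/2) = −4, h'(−7/2) = 67/2, so u_1 = (−7/2) − (−4)/(67/2) = −453/134.

−453/134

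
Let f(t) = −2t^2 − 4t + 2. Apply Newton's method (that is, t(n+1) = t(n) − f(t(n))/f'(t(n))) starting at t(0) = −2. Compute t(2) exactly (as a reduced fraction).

−29/12

f'(t) = −4t − 4.
f(−2) = 2, f'(−2) = 4, so t(1) = (−2) − 2/4 = −5/2.
f(−5/2) = −1/2, f'(−5/2) = 6, so t(2) = (−5/2) − (−1/2)/6 = −29/12.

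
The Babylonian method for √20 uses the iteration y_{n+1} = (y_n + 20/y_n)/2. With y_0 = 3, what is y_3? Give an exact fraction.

y_1 = (3 + 20/3)/2 = 29/6.
y_2 = (29/6 + 20/(29/6))/2 = 1561/348.
y_3 = (1561/348 + 20/(1561/348))/2 = 4858801/1086456.

4858801/1086456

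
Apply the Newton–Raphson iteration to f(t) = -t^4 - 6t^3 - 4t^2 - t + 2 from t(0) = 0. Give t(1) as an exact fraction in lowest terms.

f'(t) = -4t^3 - 18t^2 - 8t - 1.
f(0) = 2, f'(0) = -1, so t(1) = 0 - 2/(-1) = 2.

2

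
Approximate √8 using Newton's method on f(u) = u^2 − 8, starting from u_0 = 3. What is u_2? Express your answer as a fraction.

f'(u) = 2u.
f(3) = 1, f'(3) = 6, so u_1 = 3 − 1/6 = 17/6.
f(17/6) = 1/36, f'(17/6) = 17/3, so u_2 = (17/6) − (1/36)/(17/3) = 577/204.

577/204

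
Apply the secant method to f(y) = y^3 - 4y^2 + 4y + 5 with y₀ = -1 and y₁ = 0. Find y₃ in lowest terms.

f(-1) = -4, f(0) = 5. y₂ = 0 - 5·(0 - (-1))/(5 - (-4)) = -5/9.
f(0) = 5, f(-5/9) = 1000/729. y₃ = (-5/9) - (1000/729)·((-5/9) - 0)/((1000/729) - 5) = -405/529.

-405/529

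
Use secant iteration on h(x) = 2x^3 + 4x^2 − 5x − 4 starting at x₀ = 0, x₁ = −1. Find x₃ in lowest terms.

−220/367

h(0) = −4, h(−1) = 3. x₂ = (−1) − 3·((−1) − 0)/(3 − (−4)) = −4/7.
h(−1) = 3, h(−4/7) = −72/343. x₃ = (−4/7) − (−72/343)·((−4/7) − (−1))/((−72/343) − 3) = −220/367.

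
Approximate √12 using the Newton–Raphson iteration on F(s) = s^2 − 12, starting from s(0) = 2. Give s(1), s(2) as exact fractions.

F'(s) = 2s.
F(2) = −8, F'(2) = 4, so s(1) = 2 − (−8)/4 = 4.
F(4) = 4, F'(4) = 8, so s(2) = 4 − 4/8 = 7/2.

s(1) = 4, s(2) = 7/2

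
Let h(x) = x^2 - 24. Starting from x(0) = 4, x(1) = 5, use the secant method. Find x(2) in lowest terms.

h(4) = -8, h(5) = 1. x(2) = 5 - 1·(5 - 4)/(1 - (-8)) = 44/9.

44/9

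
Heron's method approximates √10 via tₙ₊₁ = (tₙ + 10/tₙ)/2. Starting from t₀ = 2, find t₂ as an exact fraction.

t₁ = (2 + 10/2)/2 = 7/2.
t₂ = (7/2 + 10/(7/2))/2 = 89/28.

89/28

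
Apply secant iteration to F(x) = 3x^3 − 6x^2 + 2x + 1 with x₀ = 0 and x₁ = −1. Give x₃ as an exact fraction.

F(0) = 1, F(−1) = −10. x₂ = (−1) − (−10)·((−1) − 0)/((−10) − 1) = −1/11.
F(−1) = −10, F(−1/11) = 1020/1331. x₃ = (−1/11) − (1020/1331)·((−1/11) − (−1))/((1020/1331) − (−10)) = −223/1433.

−223/1433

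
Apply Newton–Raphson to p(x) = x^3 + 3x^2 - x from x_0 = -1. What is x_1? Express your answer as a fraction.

-1/4

p'(x) = 3x^2 + 6x - 1.
p(-1) = 3, p'(-1) = -4, so x_1 = (-1) - 3/(-4) = -1/4.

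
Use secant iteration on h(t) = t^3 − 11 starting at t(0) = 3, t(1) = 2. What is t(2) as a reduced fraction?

41/19

h(3) = 16, h(2) = −3. t(2) = 2 − (−3)·(2 − 3)/((−3) − 16) = 41/19.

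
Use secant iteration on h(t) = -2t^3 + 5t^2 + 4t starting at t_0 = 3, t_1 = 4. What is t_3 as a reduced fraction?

h(3) = 3, h(4) = -32. t_2 = 4 - (-32)·(4 - 3)/((-32) - 3) = 108/35.
h(4) = -32, h(108/35) = 50976/42875. t_3 = (108/35) - (50976/42875)·((108/35) - 4)/((50976/42875) - (-32)) = 34668/11117.

34668/11117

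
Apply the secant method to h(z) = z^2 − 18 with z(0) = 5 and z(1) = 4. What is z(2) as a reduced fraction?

h(5) = 7, h(4) = −2. z(2) = 4 − (−2)·(4 − 5)/((−2) − 7) = 38/9.

38/9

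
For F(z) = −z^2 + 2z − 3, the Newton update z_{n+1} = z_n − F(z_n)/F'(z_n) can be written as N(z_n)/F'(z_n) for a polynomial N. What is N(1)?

2

F'(z) = −2z + 2.
N(z) = z·F'(z) − F(z) = z·(−2z + 2) − (−z^2 + 2z − 3) = −z^2 + 3.
N(1) = 2.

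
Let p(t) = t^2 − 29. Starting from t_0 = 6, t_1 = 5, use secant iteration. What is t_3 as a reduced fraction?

307/57

p(6) = 7, p(5) = −4. t_2 = 5 − (−4)·(5 − 6)/((−4) − 7) = 59/11.
p(5) = −4, p(59/11) = −28/121. t_3 = (59/11) − (−28/121)·((59/11) − 5)/((−28/121) − (−4)) = 307/57.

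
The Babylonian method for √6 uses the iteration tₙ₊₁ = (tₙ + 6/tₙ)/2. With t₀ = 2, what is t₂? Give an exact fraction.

49/20

t₁ = (2 + 6/2)/2 = 5/2.
t₂ = (5/2 + 6/(5/2))/2 = 49/20.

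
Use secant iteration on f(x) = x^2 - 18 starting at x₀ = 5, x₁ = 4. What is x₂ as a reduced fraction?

f(5) = 7, f(4) = -2. x₂ = 4 - (-2)·(4 - 5)/((-2) - 7) = 38/9.

38/9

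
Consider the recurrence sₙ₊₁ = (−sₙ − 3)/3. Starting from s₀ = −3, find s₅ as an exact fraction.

s₁ = (−(−3) − 3)/3 = 0.
s₂ = (−0 − 3)/3 = −1.
s₃ = (−(−1) − 3)/3 = −2/3.
s₄ = (−(−2/3) − 3)/3 = −7/9.
s₅ = (−(−7/9) − 3)/3 = −20/27.

−20/27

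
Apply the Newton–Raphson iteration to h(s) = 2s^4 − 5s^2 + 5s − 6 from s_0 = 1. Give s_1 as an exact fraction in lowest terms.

7/3

h'(s) = 8s^3 − 10s + 5.
h(1) = −4, h'(1) = 3, so s_1 = 1 − (−4)/3 = 7/3.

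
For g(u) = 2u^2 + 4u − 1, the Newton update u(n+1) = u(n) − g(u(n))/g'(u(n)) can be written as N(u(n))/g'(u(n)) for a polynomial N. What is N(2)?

9

g'(u) = 4u + 4.
N(u) = u·g'(u) − g(u) = u·(4u + 4) − (2u^2 + 4u − 1) = 2u^2 + 1.
N(2) = 9.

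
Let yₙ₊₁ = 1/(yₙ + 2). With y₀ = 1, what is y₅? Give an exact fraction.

y₁ = 1/(1 + 2) = 1/3.
y₂ = 1/(1/3 + 2) = 3/7.
y₃ = 1/(3/7 + 2) = 7/17.
y₄ = 1/(7/17 + 2) = 17/41.
y₅ = 1/(17/41 + 2) = 41/99.

41/99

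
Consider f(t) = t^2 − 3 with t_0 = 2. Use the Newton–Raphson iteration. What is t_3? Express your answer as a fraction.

f'(t) = 2t.
f(2) = 1, f'(2) = 4, so t_1 = 2 − 1/4 = 7/4.
f(7/4) = 1/16, f'(7/4) = 7/2, so t_2 = (7/4) − (1/16)/(7/2) = 97/56.
f(97/56) = 1/3136, f'(97/56) = 97/28, so t_3 = (97/56) − (1/3136)/(97/28) = 18817/10864.

18817/10864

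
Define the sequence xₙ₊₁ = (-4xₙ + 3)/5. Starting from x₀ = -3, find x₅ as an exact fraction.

x₁ = (-4·(-3) + 3)/5 = 3.
x₂ = (-4·3 + 3)/5 = -9/5.
x₃ = (-4·(-9/5) + 3)/5 = 51/25.
x₄ = (-4·(51/25) + 3)/5 = -129/125.
x₅ = (-4·(-129/125) + 3)/5 = 891/625.

891/625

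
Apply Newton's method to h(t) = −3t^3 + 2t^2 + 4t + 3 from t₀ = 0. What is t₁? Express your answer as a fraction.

h'(t) = −9t^2 + 4t + 4.
h(0) = 3, h'(0) = 4, so t₁ = 0 − 3/4 = −3/4.

−3/4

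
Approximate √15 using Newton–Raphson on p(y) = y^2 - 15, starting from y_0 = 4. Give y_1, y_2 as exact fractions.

y_1 = 31/8, y_2 = 1921/496

p'(y) = 2y.
p(4) = 1, p'(4) = 8, so y_1 = 4 - 1/8 = 31/8.
p(31/8) = 1/64, p'(31/8) = 31/4, so y_2 = (31/8) - (1/64)/(31/4) = 1921/496.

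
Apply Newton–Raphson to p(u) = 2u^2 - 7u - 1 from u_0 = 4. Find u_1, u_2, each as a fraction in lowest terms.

u_1 = 11/3, u_2 = 251/69

p'(u) = 4u - 7.
p(4) = 3, p'(4) = 9, so u_1 = 4 - 3/9 = 11/3.
p(11/3) = 2/9, p'(11/3) = 23/3, so u_2 = (11/3) - (2/9)/(23/3) = 251/69.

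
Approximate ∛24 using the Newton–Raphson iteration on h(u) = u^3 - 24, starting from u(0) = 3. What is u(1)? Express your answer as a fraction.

26/9

h'(u) = 3u^2.
h(3) = 3, h'(3) = 27, so u(1) = 3 - 3/27 = 26/9.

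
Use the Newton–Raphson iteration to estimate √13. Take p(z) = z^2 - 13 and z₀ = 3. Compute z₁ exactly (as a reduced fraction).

11/3

p'(z) = 2z.
p(3) = -4, p'(3) = 6, so z₁ = 3 - (-4)/6 = 11/3.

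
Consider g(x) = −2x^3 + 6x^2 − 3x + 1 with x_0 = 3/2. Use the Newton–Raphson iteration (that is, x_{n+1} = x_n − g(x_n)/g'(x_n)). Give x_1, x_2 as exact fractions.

g'(x) = −6x^2 + 12x − 3.
g(3/2) = 13/4, g'(3/2) = 3/2, so x_1 = (3/2) − (13/4)/(3/2) = −2/3.
g(−2/3) = 169/27, g'(−2/3) = −41/3, so x_2 = (−2/3) − (169/27)/(−41/3) = −77/369.

x_1 = −2/3, x_2 = −77/369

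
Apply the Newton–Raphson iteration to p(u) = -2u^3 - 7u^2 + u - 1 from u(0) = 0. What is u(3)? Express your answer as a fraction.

10441/55081

p'(u) = -6u^2 - 14u + 1.
p(0) = -1, p'(0) = 1, so u(1) = 0 - (-1)/1 = 1.
p(1) = -9, p'(1) = -19, so u(2) = 1 - (-9)/(-19) = 10/19.
p(10/19) = -18549/6859, p'(10/19) = -2899/361, so u(3) = (10/19) - (-18549/6859)/(-2899/361) = 10441/55081.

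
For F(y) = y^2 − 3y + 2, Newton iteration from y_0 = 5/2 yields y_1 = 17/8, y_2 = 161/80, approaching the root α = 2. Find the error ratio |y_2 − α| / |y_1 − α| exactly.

1/10

y_1 − α = 17/8 − 2 = 1/8, so |y_1 − α| = 1/8.
y_2 − α = 161/80 − 2 = 1/80, so |y_2 − α| = 1/80.
Ratio = (1/80) / (1/8) = 1/10.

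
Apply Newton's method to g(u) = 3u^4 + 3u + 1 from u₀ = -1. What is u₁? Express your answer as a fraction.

g'(u) = 12u^3 + 3.
g(-1) = 1, g'(-1) = -9, so u₁ = (-1) - 1/(-9) = -8/9.

-8/9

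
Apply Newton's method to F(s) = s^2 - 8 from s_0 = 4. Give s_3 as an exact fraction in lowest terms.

F'(s) = 2s.
F(4) = 8, F'(4) = 8, so s_1 = 4 - 8/8 = 3.
F(3) = 1, F'(3) = 6, so s_2 = 3 - 1/6 = 17/6.
F(17/6) = 1/36, F'(17/6) = 17/3, so s_3 = (17/6) - (1/36)/(17/3) = 577/204.

577/204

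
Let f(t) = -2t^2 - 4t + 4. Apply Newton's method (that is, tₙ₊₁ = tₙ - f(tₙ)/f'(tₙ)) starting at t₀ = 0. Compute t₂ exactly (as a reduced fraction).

3/4

f'(t) = -4t - 4.
f(0) = 4, f'(0) = -4, so t₁ = 0 - 4/(-4) = 1.
f(1) = -2, f'(1) = -8, so t₂ = 1 - (-2)/(-8) = 3/4.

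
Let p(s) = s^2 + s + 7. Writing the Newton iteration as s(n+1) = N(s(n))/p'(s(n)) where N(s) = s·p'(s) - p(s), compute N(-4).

p'(s) = 2s + 1.
N(s) = s·p'(s) - p(s) = s·(2s + 1) - (s^2 + s + 7) = s^2 - 7.
N(-4) = 9.

9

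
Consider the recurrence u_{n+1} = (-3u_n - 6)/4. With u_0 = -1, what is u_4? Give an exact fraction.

u_1 = (-3·(-1) - 6)/4 = -3/4.
u_2 = (-3·(-3/4) - 6)/4 = -15/16.
u_3 = (-3·(-15/16) - 6)/4 = -51/64.
u_4 = (-3·(-51/64) - 6)/4 = -231/256.

-231/256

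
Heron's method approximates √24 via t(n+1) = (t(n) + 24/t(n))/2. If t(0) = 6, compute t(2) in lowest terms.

49/10

t(1) = (6 + 24/6)/2 = 5.
t(2) = (5 + 24/5)/2 = 49/10.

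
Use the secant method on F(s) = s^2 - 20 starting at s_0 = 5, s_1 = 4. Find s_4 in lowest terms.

1364/305

F(5) = 5, F(4) = -4. s_2 = 4 - (-4)·(4 - 5)/((-4) - 5) = 40/9.
F(4) = -4, F(40/9) = -20/81. s_3 = (40/9) - (-20/81)·((40/9) - 4)/((-20/81) - (-4)) = 85/19.
F(40/9) = -20/81, F(85/19) = 5/361. s_4 = (85/19) - (5/361)·((85/19) - (40/9))/((5/361) - (-20/81)) = 1364/305.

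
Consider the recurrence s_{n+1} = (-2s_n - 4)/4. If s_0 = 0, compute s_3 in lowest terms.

s_1 = (-2·0 - 4)/4 = -1.
s_2 = (-2·(-1) - 4)/4 = -1/2.
s_3 = (-2·(-1/2) - 4)/4 = -3/4.

-3/4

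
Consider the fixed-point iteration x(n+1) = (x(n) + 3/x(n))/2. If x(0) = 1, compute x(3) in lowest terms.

x(1) = (1 + 3/1)/2 = 2.
x(2) = (2 + 3/2)/2 = 7/4.
x(3) = (7/4 + 3/(7/4))/2 = 97/56.

97/56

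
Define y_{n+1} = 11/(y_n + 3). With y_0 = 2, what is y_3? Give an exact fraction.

286/133

y_1 = 11/(2 + 3) = 11/5.
y_2 = 11/(11/5 + 3) = 55/26.
y_3 = 11/(55/26 + 3) = 286/133.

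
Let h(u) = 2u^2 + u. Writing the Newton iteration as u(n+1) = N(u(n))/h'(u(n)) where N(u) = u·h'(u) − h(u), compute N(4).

h'(u) = 4u + 1.
N(u) = u·h'(u) − h(u) = u·(4u + 1) − (2u^2 + u) = 2u^2.
N(4) = 32.

32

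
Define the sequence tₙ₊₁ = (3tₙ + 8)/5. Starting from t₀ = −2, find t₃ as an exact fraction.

t₁ = (3·(−2) + 8)/5 = 2/5.
t₂ = (3·(2/5) + 8)/5 = 46/25.
t₃ = (3·(46/25) + 8)/5 = 338/125.

338/125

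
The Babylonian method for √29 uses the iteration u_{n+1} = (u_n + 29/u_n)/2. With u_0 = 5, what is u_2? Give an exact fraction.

727/135

u_1 = (5 + 29/5)/2 = 27/5.
u_2 = (27/5 + 29/(27/5))/2 = 727/135.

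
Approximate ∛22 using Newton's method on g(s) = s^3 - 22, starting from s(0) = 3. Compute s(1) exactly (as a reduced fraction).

76/27

g'(s) = 3s^2.
g(3) = 5, g'(3) = 27, so s(1) = 3 - 5/27 = 76/27.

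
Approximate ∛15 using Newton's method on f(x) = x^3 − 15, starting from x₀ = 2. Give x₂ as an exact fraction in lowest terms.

42751/17298

f'(x) = 3x^2.
f(2) = −7, f'(2) = 12, so x₁ = 2 − (−7)/12 = 31/12.
f(31/12) = 3871/1728, f'(31/12) = 961/48, so x₂ = (31/12) − (3871/1728)/(961/48) = 42751/17298.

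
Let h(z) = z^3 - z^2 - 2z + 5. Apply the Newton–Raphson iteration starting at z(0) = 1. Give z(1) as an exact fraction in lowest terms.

h'(z) = 3z^2 - 2z - 2.
h(1) = 3, h'(1) = -1, so z(1) = 1 - 3/(-1) = 4.

4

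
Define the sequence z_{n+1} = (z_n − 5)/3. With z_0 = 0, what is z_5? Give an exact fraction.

−605/243

z_1 = (0 − 5)/3 = −5/3.
z_2 = ((−5/3) − 5)/3 = −20/9.
z_3 = ((−20/9) − 5)/3 = −65/27.
z_4 = ((−65/27) − 5)/3 = −200/81.
z_5 = ((−200/81) − 5)/3 = −605/243.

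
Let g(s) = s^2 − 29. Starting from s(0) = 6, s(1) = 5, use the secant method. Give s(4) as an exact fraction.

9074/1685

g(6) = 7, g(5) = −4. s(2) = 5 − (−4)·(5 − 6)/((−4) − 7) = 59/11.
g(5) = −4, g(59/11) = −28/121. s(3) = (59/11) − (−28/121)·((59/11) − 5)/((−28/121) − (−4)) = 307/57.
g(59/11) = −28/121, g(307/57) = 28/3249. s(4) = (307/57) − (28/3249)·((307/57) − (59/11))/((28/3249) − (−28/121)) = 9074/1685.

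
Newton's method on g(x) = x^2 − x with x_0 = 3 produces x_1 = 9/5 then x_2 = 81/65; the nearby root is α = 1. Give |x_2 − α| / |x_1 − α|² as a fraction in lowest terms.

5/13

x_1 − α = 9/5 − 1 = 4/5, so |x_1 − α| = 4/5.
x_2 − α = 81/65 − 1 = 16/65, so |x_2 − α| = 16/65.
|x_1 − α|² = 16/25.
Ratio = (16/65) / (16/25) = 5/13.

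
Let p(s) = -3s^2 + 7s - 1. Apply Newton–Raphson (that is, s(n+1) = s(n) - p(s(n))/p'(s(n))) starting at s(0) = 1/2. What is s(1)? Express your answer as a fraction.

1/16

p'(s) = -6s + 7.
p(1/2) = 7/4, p'(1/2) = 4, so s(1) = (1/2) - (7/4)/4 = 1/16.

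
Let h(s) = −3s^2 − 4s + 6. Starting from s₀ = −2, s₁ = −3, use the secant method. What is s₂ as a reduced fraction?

−24/11

h(−2) = 2, h(−3) = −9. s₂ = (−3) − (−9)·((−3) − (−2))/((−9) − 2) = −24/11.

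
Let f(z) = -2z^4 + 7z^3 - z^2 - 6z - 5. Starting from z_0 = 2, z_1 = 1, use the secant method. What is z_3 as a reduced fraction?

2053/1178

f(2) = 3, f(1) = -7. z_2 = 1 - (-7)·(1 - 2)/((-7) - 3) = 17/10.
f(1) = -7, f(17/10) = -252/625. z_3 = (17/10) - (-252/625)·((17/10) - 1)/((-252/625) - (-7)) = 2053/1178.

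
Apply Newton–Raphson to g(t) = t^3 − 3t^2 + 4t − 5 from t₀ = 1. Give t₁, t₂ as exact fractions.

t₁ = 4, t₂ = 85/28

g'(t) = 3t^2 − 6t + 4.
g(1) = −3, g'(1) = 1, so t₁ = 1 − (−3)/1 = 4.
g(4) = 27, g'(4) = 28, so t₂ = 4 − 27/28 = 85/28.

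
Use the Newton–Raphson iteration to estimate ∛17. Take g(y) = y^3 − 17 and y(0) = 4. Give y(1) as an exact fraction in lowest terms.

145/48

g'(y) = 3y^2.
g(4) = 47, g'(4) = 48, so y(1) = 4 − 47/48 = 145/48.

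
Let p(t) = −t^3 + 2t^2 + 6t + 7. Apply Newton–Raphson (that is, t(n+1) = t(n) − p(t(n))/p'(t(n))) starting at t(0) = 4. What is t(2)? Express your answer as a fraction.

125487/31681

p'(t) = −3t^2 + 4t + 6.
p(4) = −1, p'(4) = −26, so t(1) = 4 − (−1)/(−26) = 103/26.
p(103/26) = −259/17576, p'(103/26) = −17059/676, so t(2) = (103/26) − (−259/17576)/(−17059/676) = 125487/31681.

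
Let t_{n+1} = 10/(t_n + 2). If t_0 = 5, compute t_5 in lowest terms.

t_1 = 10/(5 + 2) = 10/7.
t_2 = 10/(10/7 + 2) = 35/12.
t_3 = 10/(35/12 + 2) = 120/59.
t_4 = 10/(120/59 + 2) = 295/119.
t_5 = 10/(295/119 + 2) = 1190/533.

1190/533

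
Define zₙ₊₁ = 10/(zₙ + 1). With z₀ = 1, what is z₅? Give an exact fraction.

z₁ = 10/(1 + 1) = 5.
z₂ = 10/(5 + 1) = 5/3.
z₃ = 10/(5/3 + 1) = 15/4.
z₄ = 10/(15/4 + 1) = 40/19.
z₅ = 10/(40/19 + 1) = 190/59.

190/59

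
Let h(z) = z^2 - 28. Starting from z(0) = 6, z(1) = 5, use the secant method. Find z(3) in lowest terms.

598/113

h(6) = 8, h(5) = -3. z(2) = 5 - (-3)·(5 - 6)/((-3) - 8) = 58/11.
h(5) = -3, h(58/11) = -24/121. z(3) = (58/11) - (-24/121)·((58/11) - 5)/((-24/121) - (-3)) = 598/113.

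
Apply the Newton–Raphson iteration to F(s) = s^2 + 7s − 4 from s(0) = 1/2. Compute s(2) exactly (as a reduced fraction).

4385/8256

F'(s) = 2s + 7.
F(1/2) = −1/4, F'(1/2) = 8, so s(1) = (1/2) − (−1/4)/8 = 17/32.
F(17/32) = 1/1024, F'(17/32) = 129/16, so s(2) = (17/32) − (1/1024)/(129/16) = 4385/8256.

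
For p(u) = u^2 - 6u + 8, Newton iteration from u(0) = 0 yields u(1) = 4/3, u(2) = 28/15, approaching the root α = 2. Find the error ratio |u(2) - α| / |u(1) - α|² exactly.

3/10

u(1) - α = 4/3 - 2 = -2/3, so |u(1) - α| = 2/3.
u(2) - α = 28/15 - 2 = -2/15, so |u(2) - α| = 2/15.
|u(1) - α|² = 4/9.
Ratio = (2/15) / (4/9) = 3/10.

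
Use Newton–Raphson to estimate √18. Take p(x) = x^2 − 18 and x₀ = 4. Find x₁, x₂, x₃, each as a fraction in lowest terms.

p'(x) = 2x.
p(4) = −2, p'(4) = 8, so x₁ = 4 − (−2)/8 = 17/4.
p(17/4) = 1/16, p'(17/4) = 17/2, so x₂ = (17/4) − (1/16)/(17/2) = 577/136.
p(577/136) = 1/18496, p'(577/136) = 577/68, so x₃ = (577/136) − (1/18496)/(577/68) = 665857/156944.

x₁ = 17/4, x₂ = 577/136, x₃ = 665857/156944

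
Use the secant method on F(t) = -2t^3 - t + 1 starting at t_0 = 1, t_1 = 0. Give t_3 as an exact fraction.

9/11

F(1) = -2, F(0) = 1. t_2 = 0 - 1·(0 - 1)/(1 - (-2)) = 1/3.
F(0) = 1, F(1/3) = 16/27. t_3 = (1/3) - (16/27)·((1/3) - 0)/((16/27) - 1) = 9/11.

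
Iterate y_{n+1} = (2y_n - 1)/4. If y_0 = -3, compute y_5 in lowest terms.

y_1 = (2·(-3) - 1)/4 = -7/4.
y_2 = (2·(-7/4) - 1)/4 = -9/8.
y_3 = (2·(-9/8) - 1)/4 = -13/16.
y_4 = (2·(-13/16) - 1)/4 = -21/32.
y_5 = (2·(-21/32) - 1)/4 = -37/64.

-37/64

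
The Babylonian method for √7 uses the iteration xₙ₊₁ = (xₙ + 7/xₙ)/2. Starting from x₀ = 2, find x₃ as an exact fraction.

108497/41008

x₁ = (2 + 7/2)/2 = 11/4.
x₂ = (11/4 + 7/(11/4))/2 = 233/88.
x₃ = (233/88 + 7/(233/88))/2 = 108497/41008.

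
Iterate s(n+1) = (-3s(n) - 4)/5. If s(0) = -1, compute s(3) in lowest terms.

-49/125

s(1) = (-3·(-1) - 4)/5 = -1/5.
s(2) = (-3·(-1/5) - 4)/5 = -17/25.
s(3) = (-3·(-17/25) - 4)/5 = -49/125.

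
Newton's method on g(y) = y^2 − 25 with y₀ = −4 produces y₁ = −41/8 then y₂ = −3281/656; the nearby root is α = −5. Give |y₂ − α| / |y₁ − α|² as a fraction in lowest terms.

4/41

y₁ − α = −41/8 − (−5) = −41/8 + 5 = −1/8, so |y₁ − α| = 1/8.
y₂ − α = −3281/656 − (−5) = −3281/656 + 5 = −1/656, so |y₂ − α| = 1/656.
|y₁ − α|² = 1/64.
Ratio = (1/656) / (1/64) = 4/41.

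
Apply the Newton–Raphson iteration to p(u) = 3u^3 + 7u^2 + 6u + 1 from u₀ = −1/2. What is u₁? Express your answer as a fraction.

0

p'(u) = 9u^2 + 14u + 6.
p(−1/2) = −5/8, p'(−1/2) = 5/4, so u₁ = (−1/2) − (−5/8)/(5/4) = 0.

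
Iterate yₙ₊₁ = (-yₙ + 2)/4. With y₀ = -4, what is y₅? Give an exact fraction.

207/512

y₁ = (-(-4) + 2)/4 = 3/2.
y₂ = (-(3/2) + 2)/4 = 1/8.
y₃ = (-(1/8) + 2)/4 = 15/32.
y₄ = (-(15/32) + 2)/4 = 49/128.
y₅ = (-(49/128) + 2)/4 = 207/512.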